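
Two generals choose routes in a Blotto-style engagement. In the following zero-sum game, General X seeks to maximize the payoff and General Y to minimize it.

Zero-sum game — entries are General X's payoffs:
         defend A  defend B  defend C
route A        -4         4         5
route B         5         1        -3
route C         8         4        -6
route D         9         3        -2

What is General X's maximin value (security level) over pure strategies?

The worst-case payoff for each row is route A: -4, route B: -3, route C: -6, route D: -2.
The best of these is -2.

-2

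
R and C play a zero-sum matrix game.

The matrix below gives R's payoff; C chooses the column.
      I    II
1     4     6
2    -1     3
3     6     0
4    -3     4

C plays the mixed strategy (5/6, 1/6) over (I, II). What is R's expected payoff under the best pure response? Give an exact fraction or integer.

1: (4)·(5/6) + (6)·(1/6) = 13/3.
2: (-1)·(5/6) + (3)·(1/6) = -1/3.
3: (6)·(5/6) + (0)·(1/6) = 5.
4: (-3)·(5/6) + (4)·(1/6) = -11/6.
The best pure response is 3 with expected payoff 5.

5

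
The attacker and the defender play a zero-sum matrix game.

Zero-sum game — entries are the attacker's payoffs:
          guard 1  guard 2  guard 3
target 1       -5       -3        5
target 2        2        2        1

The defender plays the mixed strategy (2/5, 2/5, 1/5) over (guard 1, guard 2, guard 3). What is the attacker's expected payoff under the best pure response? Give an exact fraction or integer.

9/5

target 1: (-5)·(2/5) + (-3)·(2/5) + (5)·(1/5) = -11/5.
target 2: (2)·(2/5) + (2)·(2/5) + (1)·(1/5) = 9/5.
The best pure response is target 2 with expected payoff 9/5.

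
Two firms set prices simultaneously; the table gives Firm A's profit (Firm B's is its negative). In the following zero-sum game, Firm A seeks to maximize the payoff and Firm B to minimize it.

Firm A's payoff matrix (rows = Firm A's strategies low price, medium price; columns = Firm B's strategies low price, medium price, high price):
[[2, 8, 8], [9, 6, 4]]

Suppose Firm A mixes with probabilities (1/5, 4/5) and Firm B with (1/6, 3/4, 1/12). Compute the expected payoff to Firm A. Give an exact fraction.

Against (1/6, 3/4, 1/12), each row's expected payoff is low price: 7; medium price: 19/3.
Taking the (1/5, 4/5)-weighted average: (1/5)·(7) + (4/5)·(19/3) = 97/15.

97/15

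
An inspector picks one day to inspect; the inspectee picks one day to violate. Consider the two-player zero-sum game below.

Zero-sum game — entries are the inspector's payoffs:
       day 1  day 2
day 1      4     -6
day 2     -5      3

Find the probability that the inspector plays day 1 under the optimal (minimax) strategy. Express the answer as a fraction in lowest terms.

4/9

Row minima are -6 and -5, so the inspector's maximin is -5; column maxima are 4 and 3, so the inspectee's minimax is 3. These differ, so the equilibrium is in mixed strategies.
Let the inspector play day 1 with probability p. The inspectee is indifferent when 4p − 5(1−p) = −6p + 3(1−p), giving p = 4/9.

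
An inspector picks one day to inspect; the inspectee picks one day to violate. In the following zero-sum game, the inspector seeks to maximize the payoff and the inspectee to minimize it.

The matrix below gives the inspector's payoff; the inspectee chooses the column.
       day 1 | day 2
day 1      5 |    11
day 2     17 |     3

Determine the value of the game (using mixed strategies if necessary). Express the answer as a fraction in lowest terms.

Row minima are 5 and 3, so the inspector's maximin is 5; column maxima are 17 and 11, so the inspectee's minimax is 11. These differ, so the equilibrium is in mixed strategies.
Let the inspector play day 1 with probability p. The inspectee is indifferent when 5p + 17(1−p) = 11p + 3(1−p), giving p = 7/10.
Let the inspectee play day 1 with probability q. The inspector is indifferent when 5q + 11(1−q) = 17q + 3(1−q), giving q = 2/5.
The value is 5·(2/5) + (11)·(3/5) = 43/5.

43/5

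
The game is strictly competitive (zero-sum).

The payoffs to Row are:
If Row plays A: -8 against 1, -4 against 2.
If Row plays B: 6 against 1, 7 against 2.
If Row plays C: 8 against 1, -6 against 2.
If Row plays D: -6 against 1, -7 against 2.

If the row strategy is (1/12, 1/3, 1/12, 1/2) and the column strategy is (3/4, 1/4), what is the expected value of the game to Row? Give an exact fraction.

Against (3/4, 1/4), each row's expected payoff is A: -7; B: 25/4; C: 9/2; D: -25/4.
Taking the (1/12, 1/3, 1/12, 1/2)-weighted average: (1/12)·(-7) + (1/3)·(25/4) + (1/12)·(9/2) + (1/2)·(-25/4) = -5/4.

-5/4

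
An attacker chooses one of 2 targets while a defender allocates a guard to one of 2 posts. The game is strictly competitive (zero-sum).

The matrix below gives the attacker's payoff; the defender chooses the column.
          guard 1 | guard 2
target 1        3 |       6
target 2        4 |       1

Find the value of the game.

7/2

Row minima are 3 and 1, so the attacker's maximin is 3; column maxima are 4 and 6, so the defender's minimax is 4. These differ, so the equilibrium is in mixed strategies.
Let the attacker play target 1 with probability p. The defender is indifferent when 3p + 4(1−p) = 6p + (1−p), giving p = 1/2.
Let the defender play guard 1 with probability q. The attacker is indifferent when 3q + 6(1−q) = 4q + (1−q), giving q = 5/6.
The value is 3·(5/6) + (6)·(1/6) = 7/2.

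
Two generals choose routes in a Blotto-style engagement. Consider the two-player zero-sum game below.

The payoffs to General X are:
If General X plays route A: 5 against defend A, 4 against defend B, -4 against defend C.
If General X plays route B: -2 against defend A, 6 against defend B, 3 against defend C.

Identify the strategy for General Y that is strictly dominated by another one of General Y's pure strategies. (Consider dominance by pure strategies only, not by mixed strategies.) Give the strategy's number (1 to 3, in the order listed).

General Y prefers columns that give General X less. Compare defend B with defend C: -4 < 4, 3 < 6.
So defend C strictly dominates defend B for General Y; defend B is strictly dominated.

2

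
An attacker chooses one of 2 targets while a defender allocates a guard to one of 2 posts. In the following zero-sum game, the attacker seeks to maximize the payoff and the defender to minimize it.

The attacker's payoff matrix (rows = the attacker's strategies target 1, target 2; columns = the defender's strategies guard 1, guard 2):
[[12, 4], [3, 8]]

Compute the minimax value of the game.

84/13

Row minima are 4 and 3, so the attacker's maximin is 4; column maxima are 12 and 8, so the defender's minimax is 8. These differ, so the equilibrium is in mixed strategies.
Let the attacker play target 1 with probability p. The defender is indifferent when 12p + 3(1−p) = 4p + 8(1−p), giving p = 5/13.
Let the defender play guard 1 with probability q. The attacker is indifferent when 12q + 4(1−q) = 3q + 8(1−q), giving q = 4/13.
The value is 12·(4/13) + (4)·(9/13) = 84/13.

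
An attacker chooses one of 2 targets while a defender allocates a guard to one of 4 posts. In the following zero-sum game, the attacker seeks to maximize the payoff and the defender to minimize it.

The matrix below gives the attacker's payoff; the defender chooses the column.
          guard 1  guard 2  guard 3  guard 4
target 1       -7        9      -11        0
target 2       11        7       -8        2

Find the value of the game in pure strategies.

Row minima: -11, -8 → the attacker's maximin is -8.
Column maxima: 11, 9, -8, 2 → the defender's minimax is -8.
They coincide at (target 2, guard 3), so the value is -8.

-8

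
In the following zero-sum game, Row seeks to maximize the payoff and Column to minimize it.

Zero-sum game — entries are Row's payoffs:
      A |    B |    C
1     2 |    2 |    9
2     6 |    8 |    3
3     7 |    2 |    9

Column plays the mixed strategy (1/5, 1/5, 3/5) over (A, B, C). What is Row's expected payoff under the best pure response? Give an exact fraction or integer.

36/5

1: (2)·(1/5) + (2)·(1/5) + (9)·(3/5) = 31/5.
2: (6)·(1/5) + (8)·(1/5) + (3)·(3/5) = 23/5.
3: (7)·(1/5) + (2)·(1/5) + (9)·(3/5) = 36/5.
The best pure response is 3 with expected payoff 36/5.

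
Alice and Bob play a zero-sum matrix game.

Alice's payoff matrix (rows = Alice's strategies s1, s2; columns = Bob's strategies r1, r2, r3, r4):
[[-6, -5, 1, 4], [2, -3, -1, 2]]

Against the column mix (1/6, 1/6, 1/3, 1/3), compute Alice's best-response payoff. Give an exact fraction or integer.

s1: (-6)·(1/6) + (-5)·(1/6) + (1)·(1/3) + (4)·(1/3) = -1/6.
s2: (2)·(1/6) + (-3)·(1/6) + (-1)·(1/3) + (2)·(1/3) = 1/6.
The best pure response is s2 with expected payoff 1/6.

1/6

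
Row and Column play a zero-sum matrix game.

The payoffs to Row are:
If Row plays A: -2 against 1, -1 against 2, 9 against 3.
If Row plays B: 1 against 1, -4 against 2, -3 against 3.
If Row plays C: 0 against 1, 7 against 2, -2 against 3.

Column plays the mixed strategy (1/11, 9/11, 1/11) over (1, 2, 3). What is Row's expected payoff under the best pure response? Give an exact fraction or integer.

A: (-2)·(1/11) + (-1)·(9/11) + (9)·(1/11) = -2/11.
B: (1)·(1/11) + (-4)·(9/11) + (-3)·(1/11) = -38/11.
C: (0)·(1/11) + (7)·(9/11) + (-2)·(1/11) = 61/11.
The best pure response is C with expected payoff 61/11.

61/11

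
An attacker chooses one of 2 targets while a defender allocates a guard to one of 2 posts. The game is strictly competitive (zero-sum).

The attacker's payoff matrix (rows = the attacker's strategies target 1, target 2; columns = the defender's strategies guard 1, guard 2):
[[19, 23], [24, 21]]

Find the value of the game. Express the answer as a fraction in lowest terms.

Row minima are 19 and 21, so the attacker's maximin is 21; column maxima are 24 and 23, so the defender's minimax is 23. These differ, so the equilibrium is in mixed strategies.
Let the attacker play target 1 with probability p. The defender is indifferent when 19p + 24(1−p) = 23p + 21(1−p), giving p = 3/7.
Let the defender play guard 1 with probability q. The attacker is indifferent when 19q + 23(1−q) = 24q + 21(1−q), giving q = 2/7.
The value is 19·(2/7) + (23)·(5/7) = 153/7.

153/7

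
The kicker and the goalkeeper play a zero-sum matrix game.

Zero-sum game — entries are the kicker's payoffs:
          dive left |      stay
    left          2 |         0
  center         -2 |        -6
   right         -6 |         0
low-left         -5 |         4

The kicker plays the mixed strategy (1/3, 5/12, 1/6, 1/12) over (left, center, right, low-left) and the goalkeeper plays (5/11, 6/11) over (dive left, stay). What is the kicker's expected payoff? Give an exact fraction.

-251/132

Against (5/11, 6/11), each row's expected payoff is left: 10/11; center: -46/11; right: -30/11; low-left: -1/11.
Taking the (1/3, 5/12, 1/6, 1/12)-weighted average: (1/3)·(10/11) + (5/12)·(-46/11) + (1/6)·(-30/11) + (1/12)·(-1/11) = -251/132.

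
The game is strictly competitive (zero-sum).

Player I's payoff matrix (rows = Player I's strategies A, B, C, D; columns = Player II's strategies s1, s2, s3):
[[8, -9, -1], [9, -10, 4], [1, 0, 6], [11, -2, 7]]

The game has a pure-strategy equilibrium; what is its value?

0

Row minima: -9, -10, 0, -2 → Player I's maximin is 0.
Column maxima: 11, 0, 7 → Player II's minimax is 0.
They coincide at (C, s2), so the value is 0.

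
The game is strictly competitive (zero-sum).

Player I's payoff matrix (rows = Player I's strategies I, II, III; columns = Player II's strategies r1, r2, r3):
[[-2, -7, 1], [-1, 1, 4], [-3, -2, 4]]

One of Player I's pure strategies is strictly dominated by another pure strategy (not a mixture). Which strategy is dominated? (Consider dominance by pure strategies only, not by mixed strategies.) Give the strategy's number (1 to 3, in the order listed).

1

Compare I with II: -1 > -2, 1 > -7, 4 > 1.
So II strictly dominates I for Player I; I is strictly dominated.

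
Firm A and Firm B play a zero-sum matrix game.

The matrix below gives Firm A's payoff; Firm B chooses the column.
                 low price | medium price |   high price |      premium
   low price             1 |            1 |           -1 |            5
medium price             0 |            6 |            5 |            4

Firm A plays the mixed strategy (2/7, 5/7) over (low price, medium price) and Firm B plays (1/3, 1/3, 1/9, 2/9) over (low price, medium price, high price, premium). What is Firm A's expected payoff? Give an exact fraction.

Against (1/3, 1/3, 1/9, 2/9), each row's expected payoff is low price: 5/3; medium price: 31/9.
Taking the (2/7, 5/7)-weighted average: (2/7)·(5/3) + (5/7)·(31/9) = 185/63.

185/63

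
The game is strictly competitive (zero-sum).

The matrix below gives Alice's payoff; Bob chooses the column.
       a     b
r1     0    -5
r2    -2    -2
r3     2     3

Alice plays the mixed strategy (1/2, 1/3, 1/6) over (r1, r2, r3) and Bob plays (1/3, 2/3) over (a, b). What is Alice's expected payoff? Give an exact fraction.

-17/9

Against (1/3, 2/3), each row's expected payoff is r1: -10/3; r2: -2; r3: 8/3.
Taking the (1/2, 1/3, 1/6)-weighted average: (1/2)·(-10/3) + (1/3)·(-2) + (1/6)·(8/3) = -17/9.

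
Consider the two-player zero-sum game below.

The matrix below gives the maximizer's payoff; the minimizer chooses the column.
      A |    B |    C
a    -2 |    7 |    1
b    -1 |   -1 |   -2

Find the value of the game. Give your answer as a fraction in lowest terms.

-5/4

Column B is strictly dominated by C for the minimizer (it gives the maximizer more in every row).
The remaining 2×2 game on (a, b) × (A, C) has no saddle point. Let the maximizer play a with probability p; indifference gives −2p − (1−p) = p − 2(1−p), so p = 1/4.
Similarly the minimizer's optimal q on A is 3/4, and the value is -2·(3/4) + (1)·(1/4) = -5/4.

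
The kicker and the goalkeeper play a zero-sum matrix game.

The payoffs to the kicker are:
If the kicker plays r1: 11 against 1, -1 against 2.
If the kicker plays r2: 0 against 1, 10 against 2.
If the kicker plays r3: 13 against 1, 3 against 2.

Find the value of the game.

Row r1 is strictly dominated by row r3, so the kicker never plays it.
The remaining 2×2 game on (r2, r3) × (1, 2) has no saddle point. Let the kicker play r2 with probability p; indifference gives 13(1−p) = 10p + 3(1−p), so p = 1/2.
Similarly the goalkeeper's optimal q on 1 is 7/20, and the value is 0·(7/20) + (10)·(13/20) = 13/2.

13/2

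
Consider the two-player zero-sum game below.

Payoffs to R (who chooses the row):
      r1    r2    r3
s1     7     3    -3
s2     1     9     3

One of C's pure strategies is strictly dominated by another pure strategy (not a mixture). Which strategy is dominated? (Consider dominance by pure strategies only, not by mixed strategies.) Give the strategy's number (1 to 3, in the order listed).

2

C prefers columns that give R less. Compare r2 with r3: -3 < 3, 3 < 9.
So r3 strictly dominates r2 for C; r2 is strictly dominated.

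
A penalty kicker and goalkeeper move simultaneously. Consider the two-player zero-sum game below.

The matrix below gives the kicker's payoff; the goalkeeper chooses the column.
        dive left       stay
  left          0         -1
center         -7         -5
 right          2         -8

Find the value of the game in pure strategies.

Row minima: -1, -7, -8 → the kicker's maximin is -1.
Column maxima: 2, -1 → the goalkeeper's minimax is -1.
They coincide at (left, stay), so the value is -1.

-1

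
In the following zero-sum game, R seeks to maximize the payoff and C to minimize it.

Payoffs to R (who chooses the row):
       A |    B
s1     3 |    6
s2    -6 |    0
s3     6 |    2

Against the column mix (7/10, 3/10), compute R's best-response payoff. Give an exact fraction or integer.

s1: (3)·(7/10) + (6)·(3/10) = 39/10.
s2: (-6)·(7/10) + (0)·(3/10) = -21/5.
s3: (6)·(7/10) + (2)·(3/10) = 24/5.
The best pure response is s3 with expected payoff 24/5.

24/5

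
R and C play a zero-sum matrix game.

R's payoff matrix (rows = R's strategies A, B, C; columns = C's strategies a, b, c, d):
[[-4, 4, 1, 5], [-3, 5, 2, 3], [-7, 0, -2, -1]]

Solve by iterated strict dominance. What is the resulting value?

Column d is strictly dominated by a for C (-4<5, -3<3, -7<-1); eliminate d.
Row C is strictly dominated by row A (-4>-7, 4>0, 1>-2); eliminate C.
Row A is strictly dominated by row B (-3>-4, 5>4, 2>1); eliminate A.
Column b is strictly dominated by a for C (-3<5); eliminate b.
Column c is strictly dominated by a for C (-3<2); eliminate c.
Only (B, a) remains, with payoff -3.

-3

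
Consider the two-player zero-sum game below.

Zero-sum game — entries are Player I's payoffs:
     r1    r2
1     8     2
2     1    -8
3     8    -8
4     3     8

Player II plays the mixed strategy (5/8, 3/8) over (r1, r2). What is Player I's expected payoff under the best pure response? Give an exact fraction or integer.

1: (8)·(5/8) + (2)·(3/8) = 23/4.
2: (1)·(5/8) + (-8)·(3/8) = -19/8.
3: (8)·(5/8) + (-8)·(3/8) = 2.
4: (3)·(5/8) + (8)·(3/8) = 39/8.
The best pure response is 1 with expected payoff 23/4.

23/4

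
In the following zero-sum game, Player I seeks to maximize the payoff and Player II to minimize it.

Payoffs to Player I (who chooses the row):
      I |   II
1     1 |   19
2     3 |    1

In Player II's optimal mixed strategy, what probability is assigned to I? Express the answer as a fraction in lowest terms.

Row minima are 1 and 1, so Player I's maximin is 1; column maxima are 3 and 19, so Player II's minimax is 3. These differ, so the equilibrium is in mixed strategies.
Let Player II play I with probability q. Player I is indifferent when q + 19(1−q) = 3q + (1−q), giving q = 9/10.

9/10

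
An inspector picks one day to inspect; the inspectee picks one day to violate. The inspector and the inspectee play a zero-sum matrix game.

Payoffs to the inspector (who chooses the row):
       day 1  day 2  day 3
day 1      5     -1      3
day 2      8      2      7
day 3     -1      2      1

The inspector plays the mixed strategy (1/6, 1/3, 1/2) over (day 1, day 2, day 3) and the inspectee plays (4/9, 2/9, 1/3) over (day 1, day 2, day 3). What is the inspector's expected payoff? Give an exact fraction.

Against (4/9, 2/9, 1/3), each row's expected payoff is day 1: 3; day 2: 19/3; day 3: 1/3.
Taking the (1/6, 1/3, 1/2)-weighted average: (1/6)·(3) + (1/3)·(19/3) + (1/2)·(1/3) = 25/9.

25/9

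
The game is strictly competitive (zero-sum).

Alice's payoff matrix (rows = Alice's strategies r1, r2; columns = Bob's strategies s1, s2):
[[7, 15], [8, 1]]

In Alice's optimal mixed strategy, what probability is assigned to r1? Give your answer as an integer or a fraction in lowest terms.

Row minima are 7 and 1, so Alice's maximin is 7; column maxima are 8 and 15, so Bob's minimax is 8. These differ, so the equilibrium is in mixed strategies.
Let Alice play r1 with probability p. Bob is indifferent when 7p + 8(1−p) = 15p + (1−p), giving p = 7/15.

7/15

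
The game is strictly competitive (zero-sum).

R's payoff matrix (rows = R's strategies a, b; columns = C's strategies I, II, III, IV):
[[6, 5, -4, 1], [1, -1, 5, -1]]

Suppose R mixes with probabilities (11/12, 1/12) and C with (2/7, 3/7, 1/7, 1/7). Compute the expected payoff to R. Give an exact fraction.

Against (2/7, 3/7, 1/7, 1/7), each row's expected payoff is a: 24/7; b: 3/7.
Taking the (11/12, 1/12)-weighted average: (11/12)·(24/7) + (1/12)·(3/7) = 89/28.

89/28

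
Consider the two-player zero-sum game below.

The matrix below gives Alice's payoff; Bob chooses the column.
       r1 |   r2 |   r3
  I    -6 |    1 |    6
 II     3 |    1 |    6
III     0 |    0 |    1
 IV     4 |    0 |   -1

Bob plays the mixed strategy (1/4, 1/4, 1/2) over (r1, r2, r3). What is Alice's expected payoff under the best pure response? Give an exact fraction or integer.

4

I: (-6)·(1/4) + (1)·(1/4) + (6)·(1/2) = 7/4.
II: (3)·(1/4) + (1)·(1/4) + (6)·(1/2) = 4.
III: (0)·(1/4) + (0)·(1/4) + (1)·(1/2) = 1/2.
IV: (4)·(1/4) + (0)·(1/4) + (-1)·(1/2) = 1/2.
The best pure response is II with expected payoff 4.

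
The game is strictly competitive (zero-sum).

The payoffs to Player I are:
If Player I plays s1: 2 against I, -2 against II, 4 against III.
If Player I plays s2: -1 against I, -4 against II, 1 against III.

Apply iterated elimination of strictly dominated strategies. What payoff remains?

Row s2 is strictly dominated by row s1 (2>-1, -2>-4, 4>1); eliminate s2.
Column I is strictly dominated by II for Player II (-2<2); eliminate I.
Column III is strictly dominated by II for Player II (-2<4); eliminate III.
Only (s1, II) remains, with payoff -2.

-2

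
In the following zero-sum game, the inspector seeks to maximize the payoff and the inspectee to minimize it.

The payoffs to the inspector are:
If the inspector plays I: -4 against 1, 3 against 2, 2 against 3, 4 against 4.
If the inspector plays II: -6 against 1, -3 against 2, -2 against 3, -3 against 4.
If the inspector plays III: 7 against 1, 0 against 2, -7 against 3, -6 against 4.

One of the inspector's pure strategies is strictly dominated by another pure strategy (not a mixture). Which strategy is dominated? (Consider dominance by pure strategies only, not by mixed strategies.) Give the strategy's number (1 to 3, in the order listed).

Compare II with I: -4 > -6, 3 > -3, 2 > -2, 4 > -3.
So I strictly dominates II for the inspector; II is strictly dominated.

2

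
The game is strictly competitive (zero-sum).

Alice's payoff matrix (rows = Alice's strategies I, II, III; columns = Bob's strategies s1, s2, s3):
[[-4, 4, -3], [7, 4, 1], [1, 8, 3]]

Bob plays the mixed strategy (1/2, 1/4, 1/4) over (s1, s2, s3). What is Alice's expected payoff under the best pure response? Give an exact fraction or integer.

I: (-4)·(1/2) + (4)·(1/4) + (-3)·(1/4) = -7/4.
II: (7)·(1/2) + (4)·(1/4) + (1)·(1/4) = 19/4.
III: (1)·(1/2) + (8)·(1/4) + (3)·(1/4) = 13/4.
The best pure response is II with expected payoff 19/4.

19/4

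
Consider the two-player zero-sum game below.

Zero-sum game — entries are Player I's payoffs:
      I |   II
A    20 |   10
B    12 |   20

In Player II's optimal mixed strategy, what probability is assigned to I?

Row minima are 10 and 12, so Player I's maximin is 12; column maxima are 20 and 20, so Player II's minimax is 20. These differ, so the equilibrium is in mixed strategies.
Let Player II play I with probability q. Player I is indifferent when 20q + 10(1−q) = 12q + 20(1−q), giving q = 5/9.

5/9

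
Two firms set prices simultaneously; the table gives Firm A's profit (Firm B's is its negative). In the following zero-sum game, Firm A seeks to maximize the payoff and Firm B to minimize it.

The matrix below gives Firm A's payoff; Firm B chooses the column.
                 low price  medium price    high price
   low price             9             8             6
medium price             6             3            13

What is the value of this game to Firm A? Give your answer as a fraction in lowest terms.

Column low price is strictly dominated by medium price for Firm B (it gives Firm A more in every row).
The remaining 2×2 game on (low price, medium price) × (medium price, high price) has no saddle point. Let Firm A play low price with probability p; indifference gives 8p + 3(1−p) = 6p + 13(1−p), so p = 5/6.
Similarly Firm B's optimal q on medium price is 7/12, and the value is 8·(7/12) + (6)·(5/12) = 43/6.

43/6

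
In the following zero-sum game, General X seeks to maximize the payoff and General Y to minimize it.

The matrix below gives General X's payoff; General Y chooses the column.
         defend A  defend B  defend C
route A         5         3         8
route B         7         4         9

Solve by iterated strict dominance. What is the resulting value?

4

Column defend C is strictly dominated by defend A for General Y (5<8, 7<9); eliminate defend C.
Column defend A is strictly dominated by defend B for General Y (3<5, 4<7); eliminate defend A.
Row route A is strictly dominated by row route B (4>3); eliminate route A.
Only (route B, defend B) remains, with payoff 4.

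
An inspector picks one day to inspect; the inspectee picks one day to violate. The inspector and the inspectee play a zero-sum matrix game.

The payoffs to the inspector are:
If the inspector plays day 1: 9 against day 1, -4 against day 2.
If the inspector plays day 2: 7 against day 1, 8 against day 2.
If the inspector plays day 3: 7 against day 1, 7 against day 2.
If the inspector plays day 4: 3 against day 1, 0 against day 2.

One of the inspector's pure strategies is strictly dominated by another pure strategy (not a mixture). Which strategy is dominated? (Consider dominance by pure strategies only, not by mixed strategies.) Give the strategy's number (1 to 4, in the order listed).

Compare day 4 with day 2: 7 > 3, 8 > 0.
So day 2 strictly dominates day 4 for the inspector; day 4 is strictly dominated.

4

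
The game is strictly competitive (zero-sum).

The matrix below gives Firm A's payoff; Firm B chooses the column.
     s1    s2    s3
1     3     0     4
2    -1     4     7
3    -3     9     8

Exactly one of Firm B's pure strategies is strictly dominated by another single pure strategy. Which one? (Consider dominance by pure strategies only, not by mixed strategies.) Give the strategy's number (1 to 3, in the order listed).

3

Firm B prefers columns that give Firm A less. Compare s3 with s1: 3 < 4, -1 < 7, -3 < 8.
So s1 strictly dominates s3 for Firm B; s3 is strictly dominated.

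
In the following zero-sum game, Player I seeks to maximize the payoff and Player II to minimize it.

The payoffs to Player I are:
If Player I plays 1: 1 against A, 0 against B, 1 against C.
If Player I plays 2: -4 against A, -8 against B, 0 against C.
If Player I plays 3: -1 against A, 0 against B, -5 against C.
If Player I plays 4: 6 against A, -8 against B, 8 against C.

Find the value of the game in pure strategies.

Row minima: 0, -8, -5, -8 → Player I's maximin is 0.
Column maxima: 6, 0, 8 → Player II's minimax is 0.
They coincide at (1, B), so the value is 0.

0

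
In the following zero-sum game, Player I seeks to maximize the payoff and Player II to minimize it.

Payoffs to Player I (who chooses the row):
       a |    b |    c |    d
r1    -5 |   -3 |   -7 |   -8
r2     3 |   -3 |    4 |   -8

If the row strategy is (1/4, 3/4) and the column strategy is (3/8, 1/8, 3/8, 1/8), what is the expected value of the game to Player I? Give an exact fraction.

Against (3/8, 1/8, 3/8, 1/8), each row's expected payoff is r1: -47/8; r2: 5/4.
Taking the (1/4, 3/4)-weighted average: (1/4)·(-47/8) + (3/4)·(5/4) = -17/32.

-17/32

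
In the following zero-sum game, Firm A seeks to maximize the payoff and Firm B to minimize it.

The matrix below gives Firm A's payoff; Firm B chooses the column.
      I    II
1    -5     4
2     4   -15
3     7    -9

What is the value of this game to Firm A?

Row 2 is strictly dominated by row 3, so Firm A never plays it.
The remaining 2×2 game on (1, 3) × (I, II) has no saddle point. Let Firm A play 1 with probability p; indifference gives −5p + 7(1−p) = 4p − 9(1−p), so p = 16/25.
Similarly Firm B's optimal q on I is 13/25, and the value is -5·(13/25) + (4)·(12/25) = -17/25.

-17/25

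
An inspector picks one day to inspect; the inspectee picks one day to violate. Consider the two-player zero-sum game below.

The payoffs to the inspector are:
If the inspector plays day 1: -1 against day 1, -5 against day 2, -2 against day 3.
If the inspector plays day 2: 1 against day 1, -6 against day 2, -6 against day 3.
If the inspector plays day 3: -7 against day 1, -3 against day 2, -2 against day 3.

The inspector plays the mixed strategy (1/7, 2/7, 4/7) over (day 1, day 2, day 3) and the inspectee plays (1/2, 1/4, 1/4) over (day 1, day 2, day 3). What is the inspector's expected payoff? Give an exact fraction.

Against (1/2, 1/4, 1/4), each row's expected payoff is day 1: -9/4; day 2: -5/2; day 3: -19/4.
Taking the (1/7, 2/7, 4/7)-weighted average: (1/7)·(-9/4) + (2/7)·(-5/2) + (4/7)·(-19/4) = -15/4.

-15/4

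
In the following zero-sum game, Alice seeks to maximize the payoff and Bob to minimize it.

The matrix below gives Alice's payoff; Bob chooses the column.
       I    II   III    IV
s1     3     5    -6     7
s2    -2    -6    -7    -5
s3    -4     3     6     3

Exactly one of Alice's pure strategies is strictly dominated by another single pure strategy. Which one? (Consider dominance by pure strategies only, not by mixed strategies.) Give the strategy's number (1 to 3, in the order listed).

Compare s2 with s1: 3 > -2, 5 > -6, -6 > -7, 7 > -5.
So s1 strictly dominates s2 for Alice; s2 is strictly dominated.

2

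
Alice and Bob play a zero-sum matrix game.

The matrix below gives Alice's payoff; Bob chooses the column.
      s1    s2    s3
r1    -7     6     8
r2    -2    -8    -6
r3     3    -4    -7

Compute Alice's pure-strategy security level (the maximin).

The worst-case payoff for each row is r1: -7, r2: -8, r3: -7.
The best of these is -7.

-7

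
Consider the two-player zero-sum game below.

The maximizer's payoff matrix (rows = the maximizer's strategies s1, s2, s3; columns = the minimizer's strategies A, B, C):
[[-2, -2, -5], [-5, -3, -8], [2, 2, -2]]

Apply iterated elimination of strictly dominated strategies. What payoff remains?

Column B is strictly dominated by C for the minimizer (-5<-2, -8<-3, -2<2); eliminate B.
Row s1 is strictly dominated by row s3 (2>-2, -2>-5); eliminate s1.
Column A is strictly dominated by C for the minimizer (-8<-5, -2<2); eliminate A.
Row s2 is strictly dominated by row s3 (-2>-8); eliminate s2.
Only (s3, C) remains, with payoff -2.

-2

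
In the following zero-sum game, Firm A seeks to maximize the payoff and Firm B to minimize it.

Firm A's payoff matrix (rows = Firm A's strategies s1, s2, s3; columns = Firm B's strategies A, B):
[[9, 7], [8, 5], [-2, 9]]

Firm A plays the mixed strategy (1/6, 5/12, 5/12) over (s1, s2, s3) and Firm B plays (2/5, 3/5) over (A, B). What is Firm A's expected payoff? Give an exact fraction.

29/5

Against (2/5, 3/5), each row's expected payoff is s1: 39/5; s2: 31/5; s3: 23/5.
Taking the (1/6, 5/12, 5/12)-weighted average: (1/6)·(39/5) + (5/12)·(31/5) + (5/12)·(23/5) = 29/5.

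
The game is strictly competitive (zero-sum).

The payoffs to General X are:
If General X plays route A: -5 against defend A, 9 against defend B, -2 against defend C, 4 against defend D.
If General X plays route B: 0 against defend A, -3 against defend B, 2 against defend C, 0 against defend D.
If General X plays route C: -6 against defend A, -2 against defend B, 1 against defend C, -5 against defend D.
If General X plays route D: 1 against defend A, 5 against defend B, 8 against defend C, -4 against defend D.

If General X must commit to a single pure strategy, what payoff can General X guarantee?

-3

The worst-case payoff for each row is route A: -5, route B: -3, route C: -6, route D: -4.
The best of these is -3.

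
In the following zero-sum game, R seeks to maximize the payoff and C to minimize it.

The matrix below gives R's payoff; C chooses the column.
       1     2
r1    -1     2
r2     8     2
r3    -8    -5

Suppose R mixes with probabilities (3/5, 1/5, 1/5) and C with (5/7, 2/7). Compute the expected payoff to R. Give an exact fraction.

Against (5/7, 2/7), each row's expected payoff is r1: -1/7; r2: 44/7; r3: -50/7.
Taking the (3/5, 1/5, 1/5)-weighted average: (3/5)·(-1/7) + (1/5)·(44/7) + (1/5)·(-50/7) = -9/35.

-9/35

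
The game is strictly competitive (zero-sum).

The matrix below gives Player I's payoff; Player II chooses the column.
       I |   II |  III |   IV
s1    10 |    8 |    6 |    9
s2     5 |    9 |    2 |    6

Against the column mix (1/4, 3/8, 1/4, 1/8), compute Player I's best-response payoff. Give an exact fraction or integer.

65/8

s1: (10)·(1/4) + (8)·(3/8) + (6)·(1/4) + (9)·(1/8) = 65/8.
s2: (5)·(1/4) + (9)·(3/8) + (2)·(1/4) + (6)·(1/8) = 47/8.
The best pure response is s1 with expected payoff 65/8.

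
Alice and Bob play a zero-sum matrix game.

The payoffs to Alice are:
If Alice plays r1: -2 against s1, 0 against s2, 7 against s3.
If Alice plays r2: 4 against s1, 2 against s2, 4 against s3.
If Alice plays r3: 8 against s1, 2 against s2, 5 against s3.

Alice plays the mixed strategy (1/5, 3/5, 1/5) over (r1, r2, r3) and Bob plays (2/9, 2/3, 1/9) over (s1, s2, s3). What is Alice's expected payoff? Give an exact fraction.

Against (2/9, 2/3, 1/9), each row's expected payoff is r1: 1/3; r2: 8/3; r3: 11/3.
Taking the (1/5, 3/5, 1/5)-weighted average: (1/5)·(1/3) + (3/5)·(8/3) + (1/5)·(11/3) = 12/5.

12/5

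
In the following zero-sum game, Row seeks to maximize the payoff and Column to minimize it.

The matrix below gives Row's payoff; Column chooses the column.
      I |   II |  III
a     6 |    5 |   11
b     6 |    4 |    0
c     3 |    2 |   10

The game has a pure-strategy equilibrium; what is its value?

Row minima: 5, 0, 2 → Row's maximin is 5.
Column maxima: 6, 5, 11 → Column's minimax is 5.
They coincide at (a, II), so the value is 5.

5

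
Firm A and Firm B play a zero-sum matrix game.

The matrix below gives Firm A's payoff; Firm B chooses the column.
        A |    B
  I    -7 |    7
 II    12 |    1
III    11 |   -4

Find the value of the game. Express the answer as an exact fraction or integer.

Row III is strictly dominated by row II, so Firm A never plays it.
The remaining 2×2 game on (I, II) × (A, B) has no saddle point. Let Firm A play I with probability p; indifference gives −7p + 12(1−p) = 7p + (1−p), so p = 11/25.
Similarly Firm B's optimal q on A is 6/25, and the value is -7·(6/25) + (7)·(19/25) = 91/25.

91/25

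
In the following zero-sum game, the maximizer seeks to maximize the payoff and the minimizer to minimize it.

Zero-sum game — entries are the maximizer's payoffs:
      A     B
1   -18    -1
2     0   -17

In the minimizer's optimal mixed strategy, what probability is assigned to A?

8/17

Row minima are -18 and -17, so the maximizer's maximin is -17; column maxima are 0 and -1, so the minimizer's minimax is -1. These differ, so the equilibrium is in mixed strategies.
Let the minimizer play A with probability q. The maximizer is indifferent when −18q − (1−q) = −17(1−q), giving q = 8/17.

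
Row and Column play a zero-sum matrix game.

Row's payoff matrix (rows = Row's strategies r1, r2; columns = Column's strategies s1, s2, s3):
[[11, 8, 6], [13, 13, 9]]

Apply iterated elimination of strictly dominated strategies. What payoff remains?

9

Column s1 is strictly dominated by s3 for Column (6<11, 9<13); eliminate s1.
Row r1 is strictly dominated by row r2 (13>8, 9>6); eliminate r1.
Column s2 is strictly dominated by s3 for Column (9<13); eliminate s2.
Only (r2, s3) remains, with payoff 9.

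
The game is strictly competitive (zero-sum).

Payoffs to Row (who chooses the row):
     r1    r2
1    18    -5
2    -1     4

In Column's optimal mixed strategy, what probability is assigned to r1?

9/28

Row minima are -5 and -1, so Row's maximin is -1; column maxima are 18 and 4, so Column's minimax is 4. These differ, so the equilibrium is in mixed strategies.
Let Column play r1 with probability q. Row is indifferent when 18q − 5(1−q) = −q + 4(1−q), giving q = 9/28.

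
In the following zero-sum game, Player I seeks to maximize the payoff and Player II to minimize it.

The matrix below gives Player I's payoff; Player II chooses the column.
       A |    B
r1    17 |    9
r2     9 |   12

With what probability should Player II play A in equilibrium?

3/11

Row minima are 9 and 9, so Player I's maximin is 9; column maxima are 17 and 12, so Player II's minimax is 12. These differ, so the equilibrium is in mixed strategies.
Let Player II play A with probability q. Player I is indifferent when 17q + 9(1−q) = 9q + 12(1−q), giving q = 3/11.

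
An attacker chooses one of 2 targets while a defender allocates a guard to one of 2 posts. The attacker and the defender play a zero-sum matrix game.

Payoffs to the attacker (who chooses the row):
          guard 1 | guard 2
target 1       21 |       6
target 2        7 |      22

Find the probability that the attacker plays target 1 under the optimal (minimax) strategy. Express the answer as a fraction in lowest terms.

1/2

Row minima are 6 and 7, so the attacker's maximin is 7; column maxima are 21 and 22, so the defender's minimax is 21. These differ, so the equilibrium is in mixed strategies.
Let the attacker play target 1 with probability p. The defender is indifferent when 21p + 7(1−p) = 6p + 22(1−p), giving p = 1/2.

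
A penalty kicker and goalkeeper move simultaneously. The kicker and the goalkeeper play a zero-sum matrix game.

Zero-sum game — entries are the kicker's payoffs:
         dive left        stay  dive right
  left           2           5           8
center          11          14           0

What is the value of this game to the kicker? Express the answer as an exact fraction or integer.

88/17

Column stay is strictly dominated by dive left for the goalkeeper (it gives the kicker more in every row).
The remaining 2×2 game on (left, center) × (dive left, dive right) has no saddle point. Let the kicker play left with probability p; indifference gives 2p + 11(1−p) = 8p, so p = 11/17.
Similarly the goalkeeper's optimal q on dive left is 8/17, and the value is 2·(8/17) + (8)·(9/17) = 88/17.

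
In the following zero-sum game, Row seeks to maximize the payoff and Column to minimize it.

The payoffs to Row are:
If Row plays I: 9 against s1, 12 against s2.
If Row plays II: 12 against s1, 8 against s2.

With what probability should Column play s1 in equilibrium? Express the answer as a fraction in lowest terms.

4/7

Row minima are 9 and 8, so Row's maximin is 9; column maxima are 12 and 12, so Column's minimax is 12. These differ, so the equilibrium is in mixed strategies.
Let Column play s1 with probability q. Row is indifferent when 9q + 12(1−q) = 12q + 8(1−q), giving q = 4/7.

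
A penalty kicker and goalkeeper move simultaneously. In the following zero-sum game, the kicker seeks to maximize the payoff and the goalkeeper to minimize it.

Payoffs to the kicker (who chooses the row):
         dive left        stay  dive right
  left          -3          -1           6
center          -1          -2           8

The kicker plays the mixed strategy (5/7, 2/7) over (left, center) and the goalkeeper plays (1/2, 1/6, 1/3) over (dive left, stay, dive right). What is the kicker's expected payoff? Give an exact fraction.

Against (1/2, 1/6, 1/3), each row's expected payoff is left: 1/3; center: 11/6.
Taking the (5/7, 2/7)-weighted average: (5/7)·(1/3) + (2/7)·(11/6) = 16/21.

16/21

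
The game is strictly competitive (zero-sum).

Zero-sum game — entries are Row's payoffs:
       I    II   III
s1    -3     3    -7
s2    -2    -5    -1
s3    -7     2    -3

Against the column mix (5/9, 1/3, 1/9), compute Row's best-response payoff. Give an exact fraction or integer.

-13/9

s1: (-3)·(5/9) + (3)·(1/3) + (-7)·(1/9) = -13/9.
s2: (-2)·(5/9) + (-5)·(1/3) + (-1)·(1/9) = -26/9.
s3: (-7)·(5/9) + (2)·(1/3) + (-3)·(1/9) = -32/9.
The best pure response is s1 with expected payoff -13/9.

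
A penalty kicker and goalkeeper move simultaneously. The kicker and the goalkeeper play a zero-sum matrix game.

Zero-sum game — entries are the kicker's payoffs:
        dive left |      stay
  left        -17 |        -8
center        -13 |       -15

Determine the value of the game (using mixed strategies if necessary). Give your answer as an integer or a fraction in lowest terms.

-151/11

Row minima are -17 and -15, so the kicker's maximin is -15; column maxima are -13 and -8, so the goalkeeper's minimax is -13. These differ, so the equilibrium is in mixed strategies.
Let the kicker play left with probability p. The goalkeeper is indifferent when −17p − 13(1−p) = −8p − 15(1−p), giving p = 2/11.
Let the goalkeeper play dive left with probability q. The kicker is indifferent when −17q − 8(1−q) = −13q − 15(1−q), giving q = 7/11.
The value is -17·(7/11) + (-8)·(4/11) = -151/11.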